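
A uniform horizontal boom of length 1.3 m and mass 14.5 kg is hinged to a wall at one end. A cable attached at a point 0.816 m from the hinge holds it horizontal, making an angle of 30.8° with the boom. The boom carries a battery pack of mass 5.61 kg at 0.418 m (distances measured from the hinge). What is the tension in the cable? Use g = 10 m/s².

Sum moments about the hinge (the unknown hinge reaction has zero arm there).
Beam weight: 14.5 × 10 = 145 N down at 0.65 m → arm 0.65 m, τ = 145 × 0.65 = 94.25 N·m clockwise.
Battery pack: 5.61 × 10 = 56.1 N down at 0.418 m → arm 0.418 m, τ = 56.1 × 0.418 = 23.45 N·m clockwise.
Total clockwise load moment = 117.7 N·m.
The cable tension T acts at 0.816 m; only its component perpendicular to the boom, T sinθ, produces torque. sin 30.8° = 0.512.
For rotational equilibrium, T × 0.816 × 0.512 = 117.7, so T = 117.7 / 0.4178 = 282 N.

T ≈ 282 N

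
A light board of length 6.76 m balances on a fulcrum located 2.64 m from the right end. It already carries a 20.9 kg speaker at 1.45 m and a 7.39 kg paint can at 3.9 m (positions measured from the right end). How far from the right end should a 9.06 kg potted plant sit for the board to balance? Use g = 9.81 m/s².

Choose the fulcrum (at 2.64 m from the right end) as the axis so the support reaction has zero arm there.
Speaker: 20.9 × 9.81 = 205 N down at 1.45 m → arm 1.19 m, τ = 205 × 1.19 = 243.9 N·m clockwise.
Paint can: 7.39 × 9.81 = 72.5 N down at 3.9 m → arm 1.26 m, τ = 72.5 × 1.26 = 91.35 N·m counterclockwise.
Net moment of existing loads = 152.6 N·m clockwise.
The potted plant weighs 9.06 × 9.81 = 88.88 N and must supply an equal counterclockwise moment, so its lever arm about the fulcrum is 152.6 / 88.88 = 1.72 m.
That puts it at 2.64 + 1.72 = 4.36 m from the right end.

x ≈ 4.36 m from the right end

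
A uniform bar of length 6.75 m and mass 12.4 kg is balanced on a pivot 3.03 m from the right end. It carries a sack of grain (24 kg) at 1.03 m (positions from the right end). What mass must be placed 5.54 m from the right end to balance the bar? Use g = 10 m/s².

m ≈ 17.4 kg

Sum moments about the pivot (at 3.03 m from the right end) (the support reaction has zero arm there).
Beam weight: 12.4 × 10 = 124 N down at 3.375 m → arm 0.345 m, τ = 124 × 0.345 = 42.78 N·m counterclockwise.
Sack of grain: 24 × 10 = 240 N down at 1.03 m → arm 2 m, τ = 240 × 2 = 480 N·m clockwise.
Net moment of known loads = 437.2 N·m clockwise.
An unknown mass m at 5.54 m has arm 2.51 m; its moment is m·g·2.51 counterclockwise.
Στ = 0 ⇒ m × 10 × 2.51 = 437.2 ⇒ m = 437.2 / (10 × 2.51) = 17.4 kg.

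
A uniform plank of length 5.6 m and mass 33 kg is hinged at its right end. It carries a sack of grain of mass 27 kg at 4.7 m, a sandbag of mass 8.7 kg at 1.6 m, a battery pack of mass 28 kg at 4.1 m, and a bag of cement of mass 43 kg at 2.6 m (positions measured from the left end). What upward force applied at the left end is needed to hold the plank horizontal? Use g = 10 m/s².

Take moments about the right end.
Beam weight: 33 × 10 = 330 N down at 2.8 m → arm 2.8 m, τ = 330 × 2.8 = 924 N·m counterclockwise.
Sack of grain: 27 × 10 = 270 N down at 4.7 m → arm 0.9 m, τ = 270 × 0.9 = 243 N·m counterclockwise.
Sandbag: 8.7 × 10 = 87 N down at 1.6 m → arm 4 m, τ = 87 × 4 = 348 N·m counterclockwise.
Battery pack: 28 × 10 = 280 N down at 4.1 m → arm 1.5 m, τ = 280 × 1.5 = 420 N·m counterclockwise.
Bag of cement: 43 × 10 = 430 N down at 2.6 m → arm 3 m, τ = 430 × 3 = 1290 N·m counterclockwise.
Net moment of the loads = 3225 N·m counterclockwise.
The upward force F acts at the left end, arm 5.6 m, giving F × 5.6 clockwise.
Balancing moments: F × 5.6 = 3225, giving F = 3225 / 5.6 = 576 N.

F ≈ 576 N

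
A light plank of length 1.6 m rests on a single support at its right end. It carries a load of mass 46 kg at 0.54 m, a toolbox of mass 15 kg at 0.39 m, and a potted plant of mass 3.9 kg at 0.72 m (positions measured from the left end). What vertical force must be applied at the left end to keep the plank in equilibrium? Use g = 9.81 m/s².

About the right end:
Load: 46 × 9.81 = 451.3 N down at 0.54 m → arm 1.06 m, τ = 451.3 × 1.06 = 478.4 N·m counterclockwise.
Toolbox: 15 × 9.81 = 147.2 N down at 0.39 m → arm 1.21 m, τ = 147.2 × 1.21 = 178.1 N·m counterclockwise.
Potted plant: 3.9 × 9.81 = 38.26 N down at 0.72 m → arm 0.88 m, τ = 38.26 × 0.88 = 33.67 N·m counterclockwise.
Net moment of the loads = 690.2 N·m counterclockwise.
The upward force F acts at the left end, arm 1.6 m, giving F × 1.6 clockwise.
Στ = 0 ⇒ F × 1.6 = 690.2 ⇒ F = 690.2 / 1.6 = 431 N.

F ≈ 431 N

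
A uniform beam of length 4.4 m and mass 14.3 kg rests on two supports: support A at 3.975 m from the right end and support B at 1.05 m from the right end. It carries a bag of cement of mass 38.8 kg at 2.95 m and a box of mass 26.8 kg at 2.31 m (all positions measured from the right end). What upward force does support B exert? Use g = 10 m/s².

R_B ≈ 375 N

Choose support A as the axis so its reaction then has zero moment arm.
Beam weight: 14.3 × 10 = 143 N down at 2.2 m → arm 1.775 m, τ = 143 × 1.775 = 253.8 N·m clockwise.
Bag of cement: 38.8 × 10 = 388 N down at 2.95 m → arm 1.025 m, τ = 388 × 1.025 = 397.7 N·m clockwise.
Box: 26.8 × 10 = 268 N down at 2.31 m → arm 1.665 m, τ = 268 × 1.665 = 446.2 N·m clockwise.
Net load moment about support A = 1098 N·m clockwise.
Reaction R at support B is upward at 1.05 m, arm 2.925 m → moment R × 2.925 counterclockwise.
Στ = 0 ⇒ R × 2.925 = 1098 ⇒ R = 375 N.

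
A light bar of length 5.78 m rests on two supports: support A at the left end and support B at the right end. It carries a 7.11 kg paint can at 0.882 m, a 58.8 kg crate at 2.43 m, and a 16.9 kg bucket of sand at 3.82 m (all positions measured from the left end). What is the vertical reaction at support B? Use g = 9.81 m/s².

Taking torques about support A:
Paint can: 7.11 × 9.81 = 69.75 N down at 0.882 m → arm 0.882 m, τ = 69.75 × 0.882 = 61.52 N·m clockwise.
Crate: 58.8 × 9.81 = 576.8 N down at 2.43 m → arm 2.43 m, τ = 576.8 × 2.43 = 1402 N·m clockwise.
Bucket of sand: 16.9 × 9.81 = 165.8 N down at 3.82 m → arm 3.82 m, τ = 165.8 × 3.82 = 633.4 N·m clockwise.
Net load moment about support A = 2097 N·m clockwise.
Reaction R at support B is upward at 5.78 m, arm 5.78 m → moment R × 5.78 counterclockwise.
Setting net torque to zero: R × 5.78 = 2097 → R = 363 N.

R_B ≈ 363 N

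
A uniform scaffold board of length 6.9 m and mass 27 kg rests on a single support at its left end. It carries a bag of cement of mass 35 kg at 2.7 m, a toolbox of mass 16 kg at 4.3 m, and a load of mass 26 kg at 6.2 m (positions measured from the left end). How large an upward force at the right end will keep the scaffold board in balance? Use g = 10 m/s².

F ≈ 605 N

Taking torques about the left end:
Beam weight: 27 × 10 = 270 N down at 3.45 m → arm 3.45 m, τ = 270 × 3.45 = 931.5 N·m clockwise.
Bag of cement: 35 × 10 = 350 N down at 2.7 m → arm 2.7 m, τ = 350 × 2.7 = 945 N·m clockwise.
Toolbox: 16 × 10 = 160 N down at 4.3 m → arm 4.3 m, τ = 160 × 4.3 = 688 N·m clockwise.
Load: 26 × 10 = 260 N down at 6.2 m → arm 6.2 m, τ = 260 × 6.2 = 1612 N·m clockwise.
Net moment of the loads = 4176 N·m clockwise.
The upward force F acts at the right end, arm 6.9 m, giving F × 6.9 counterclockwise.
Setting net torque to zero: F × 6.9 = 4176 → F = 4176 / 6.9 = 605 N.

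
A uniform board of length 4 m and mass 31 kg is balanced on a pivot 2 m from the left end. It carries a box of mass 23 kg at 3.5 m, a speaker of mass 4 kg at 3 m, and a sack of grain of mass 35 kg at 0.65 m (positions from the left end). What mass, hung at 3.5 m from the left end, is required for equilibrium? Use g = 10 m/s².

Choose the pivot (at 2 m from the left end) as the axis so the support reaction has zero arm there.
Beam weight: acts at the pivot, moment arm 0 → no torque.
Box: 23 × 10 = 230 N down at 3.5 m → arm 1.5 m, τ = 230 × 1.5 = 345 N·m clockwise.
Speaker: 4 × 10 = 40 N down at 3 m → arm 1 m, τ = 40 × 1 = 40 N·m clockwise.
Sack of grain: 35 × 10 = 350 N down at 0.65 m → arm 1.35 m, τ = 350 × 1.35 = 472.5 N·m counterclockwise.
Net moment of known loads = 87.5 N·m counterclockwise.
An unknown mass m at 3.5 m has arm 1.5 m; its moment is m·g·1.5 clockwise.
Στ = 0 ⇒ m × 10 × 1.5 = 87.5 ⇒ m = 87.5 / (10 × 1.5) = 5.83 kg.

m ≈ 5.83 kg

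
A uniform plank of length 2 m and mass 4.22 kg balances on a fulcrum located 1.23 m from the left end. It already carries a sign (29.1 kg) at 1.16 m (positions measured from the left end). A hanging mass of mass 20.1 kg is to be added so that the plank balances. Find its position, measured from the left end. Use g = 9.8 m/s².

Taking torques about the fulcrum (at 1.23 m from the left end):
Beam weight: 4.22 × 9.8 = 41.36 N down at 1 m → arm 0.23 m, τ = 41.36 × 0.23 = 9.513 N·m counterclockwise.
Sign: 29.1 × 9.8 = 285.2 N down at 1.16 m → arm 0.07 m, τ = 285.2 × 0.07 = 19.96 N·m counterclockwise.
Net moment of existing loads = 29.47 N·m counterclockwise.
The hanging mass weighs 20.1 × 9.8 = 197 N and must supply an equal clockwise moment, so its lever arm about the fulcrum is 29.47 / 197 = 0.15 m.
That puts it at 1.23 + 0.15 = 1.38 m from the left end.

x ≈ 1.38 m from the left end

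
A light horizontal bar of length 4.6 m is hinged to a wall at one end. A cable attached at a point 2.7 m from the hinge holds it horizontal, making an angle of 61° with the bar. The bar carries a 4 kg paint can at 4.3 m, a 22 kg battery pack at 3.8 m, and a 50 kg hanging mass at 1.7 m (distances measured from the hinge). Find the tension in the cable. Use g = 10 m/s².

About the hinge:
Paint can: 4 × 10 = 40 N down at 4.3 m → arm 4.3 m, τ = 40 × 4.3 = 172 N·m clockwise.
Battery pack: 22 × 10 = 220 N down at 3.8 m → arm 3.8 m, τ = 220 × 3.8 = 836 N·m clockwise.
Hanging mass: 50 × 10 = 500 N down at 1.7 m → arm 1.7 m, τ = 500 × 1.7 = 850 N·m clockwise.
Total clockwise load moment = 1858 N·m.
The cable tension T acts at 2.7 m; only its component perpendicular to the bar, T sinθ, produces torque. sin 61° = 0.8746.
Balancing moments: T × 2.7 × 0.8746 = 1858, giving T = 1858 / 2.361 = 787 N.

T ≈ 787 N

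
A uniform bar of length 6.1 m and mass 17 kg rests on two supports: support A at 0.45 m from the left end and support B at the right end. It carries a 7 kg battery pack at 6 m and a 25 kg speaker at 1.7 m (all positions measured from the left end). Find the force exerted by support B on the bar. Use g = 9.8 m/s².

Sum moments about support A (its reaction then has zero moment arm).
Beam weight: 17 × 9.8 = 166.6 N down at 3.05 m → arm 2.6 m, τ = 166.6 × 2.6 = 433.2 N·m clockwise.
Battery pack: 7 × 9.8 = 68.6 N down at 6 m → arm 5.55 m, τ = 68.6 × 5.55 = 380.7 N·m clockwise.
Speaker: 25 × 9.8 = 245 N down at 1.7 m → arm 1.25 m, τ = 245 × 1.25 = 306.2 N·m clockwise.
Net load moment about support A = 1120 N·m clockwise.
Reaction R at support B is upward at 6.1 m, arm 5.65 m → moment R × 5.65 counterclockwise.
For rotational equilibrium, R × 5.65 = 1120, so R = 198 N.

R_B ≈ 198 N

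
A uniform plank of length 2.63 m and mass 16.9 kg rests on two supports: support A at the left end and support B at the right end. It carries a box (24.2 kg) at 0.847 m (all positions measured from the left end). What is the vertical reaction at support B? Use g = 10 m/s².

R_B ≈ 162 N

About support A:
Beam weight: 16.9 × 10 = 169 N down at 1.315 m → arm 1.315 m, τ = 169 × 1.315 = 222.2 N·m clockwise.
Box: 24.2 × 10 = 242 N down at 0.847 m → arm 0.847 m, τ = 242 × 0.847 = 205 N·m clockwise.
Net load moment about support A = 427.2 N·m clockwise.
Reaction R at support B is upward at 2.63 m, arm 2.63 m → moment R × 2.63 counterclockwise.
Balancing moments: R × 2.63 = 427.2, giving R = 162 N.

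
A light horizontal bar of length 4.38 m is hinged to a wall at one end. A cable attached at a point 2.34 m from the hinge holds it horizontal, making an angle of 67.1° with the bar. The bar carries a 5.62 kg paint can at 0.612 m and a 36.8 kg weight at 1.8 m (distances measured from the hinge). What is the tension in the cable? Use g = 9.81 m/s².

T ≈ 317 N

Choose the hinge as the axis so the unknown hinge reaction has zero arm there.
Paint can: 5.62 × 9.81 = 55.13 N down at 0.612 m → arm 0.612 m, τ = 55.13 × 0.612 = 33.74 N·m clockwise.
Weight: 36.8 × 9.81 = 361 N down at 1.8 m → arm 1.8 m, τ = 361 × 1.8 = 649.8 N·m clockwise.
Total clockwise load moment = 683.5 N·m.
The cable tension T acts at 2.34 m; only its component perpendicular to the bar, T sinθ, produces torque. sin 67.1° = 0.9212.
Στ = 0 ⇒ T × 2.34 × 0.9212 = 683.5 ⇒ T = 683.5 / 2.156 = 317 N.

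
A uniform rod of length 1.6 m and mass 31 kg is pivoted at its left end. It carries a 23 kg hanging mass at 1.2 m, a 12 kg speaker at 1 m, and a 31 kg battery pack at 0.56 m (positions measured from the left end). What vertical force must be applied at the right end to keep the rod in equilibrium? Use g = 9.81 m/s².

F ≈ 501 N

About the left end:
Beam weight: 31 × 9.81 = 304.1 N down at 0.8 m → arm 0.8 m, τ = 304.1 × 0.8 = 243.3 N·m clockwise.
Hanging mass: 23 × 9.81 = 225.6 N down at 1.2 m → arm 1.2 m, τ = 225.6 × 1.2 = 270.7 N·m clockwise.
Speaker: 12 × 9.81 = 117.7 N down at 1 m → arm 1 m, τ = 117.7 × 1 = 117.7 N·m clockwise.
Battery pack: 31 × 9.81 = 304.1 N down at 0.56 m → arm 0.56 m, τ = 304.1 × 0.56 = 170.3 N·m clockwise.
Net moment of the loads = 802 N·m clockwise.
The upward force F acts at the right end, arm 1.6 m, giving F × 1.6 counterclockwise.
Setting net torque to zero: F × 1.6 = 802 → F = 802 / 1.6 = 501 N.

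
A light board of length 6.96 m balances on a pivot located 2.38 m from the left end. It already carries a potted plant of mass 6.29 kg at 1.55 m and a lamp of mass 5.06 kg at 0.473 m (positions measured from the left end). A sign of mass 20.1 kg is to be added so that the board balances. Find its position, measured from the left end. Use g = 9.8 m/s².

x ≈ 3.12 m from the left end

Choose the pivot (at 2.38 m from the left end) as the axis so the support reaction has zero arm there.
Potted plant: 6.29 × 9.8 = 61.64 N down at 1.55 m → arm 0.83 m, τ = 61.64 × 0.83 = 51.16 N·m counterclockwise.
Lamp: 5.06 × 9.8 = 49.59 N down at 0.473 m → arm 1.907 m, τ = 49.59 × 1.907 = 94.57 N·m counterclockwise.
Net moment of existing loads = 145.7 N·m counterclockwise.
The sign weighs 20.1 × 9.8 = 197 N and must supply an equal clockwise moment, so its lever arm about the pivot is 145.7 / 197 = 0.74 m.
That puts it at 2.38 + 0.74 = 3.12 m from the left end.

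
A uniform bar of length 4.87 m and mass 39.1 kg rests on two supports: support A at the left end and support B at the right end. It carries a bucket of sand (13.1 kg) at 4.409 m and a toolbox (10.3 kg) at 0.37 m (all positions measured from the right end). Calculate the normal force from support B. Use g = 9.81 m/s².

R_B ≈ 297 N

About support A:
Beam weight: 39.1 × 9.81 = 383.6 N down at 2.435 m → arm 2.435 m, τ = 383.6 × 2.435 = 934.1 N·m clockwise.
Bucket of sand: 13.1 × 9.81 = 128.5 N down at 4.409 m → arm 0.461 m, τ = 128.5 × 0.461 = 59.24 N·m clockwise.
Toolbox: 10.3 × 9.81 = 101 N down at 0.37 m → arm 4.5 m, τ = 101 × 4.5 = 454.5 N·m clockwise.
Net load moment about support A = 1448 N·m clockwise.
Reaction R at support B is upward at 0 m, arm 4.87 m → moment R × 4.87 counterclockwise.
Setting net torque to zero: R × 4.87 = 1448 → R = 297 N.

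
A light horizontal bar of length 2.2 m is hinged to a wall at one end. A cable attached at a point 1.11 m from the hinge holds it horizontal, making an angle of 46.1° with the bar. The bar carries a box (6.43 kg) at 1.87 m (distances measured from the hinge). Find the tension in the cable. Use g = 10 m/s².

Taking torques about the hinge:
Box: 6.43 × 10 = 64.3 N down at 1.87 m → arm 1.87 m, τ = 64.3 × 1.87 = 120.2 N·m clockwise.
Total clockwise load moment = 120.2 N·m.
The cable tension T acts at 1.11 m; only its component perpendicular to the bar, T sinθ, produces torque. sin 46.1° = 0.7206.
For rotational equilibrium, T × 1.11 × 0.7206 = 120.2, so T = 120.2 / 0.7999 = 150 N.

T ≈ 150 N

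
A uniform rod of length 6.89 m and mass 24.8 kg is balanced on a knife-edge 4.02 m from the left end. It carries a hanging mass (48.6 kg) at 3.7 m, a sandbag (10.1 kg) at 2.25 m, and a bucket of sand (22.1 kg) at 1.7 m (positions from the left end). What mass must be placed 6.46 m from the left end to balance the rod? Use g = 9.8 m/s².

Sum moments about the knife-edge (at 4.02 m from the left end) (the support reaction has zero arm there).
Beam weight: 24.8 × 9.8 = 243 N down at 3.445 m → arm 0.575 m, τ = 243 × 0.575 = 139.7 N·m counterclockwise.
Hanging mass: 48.6 × 9.8 = 476.3 N down at 3.7 m → arm 0.32 m, τ = 476.3 × 0.32 = 152.4 N·m counterclockwise.
Sandbag: 10.1 × 9.8 = 98.98 N down at 2.25 m → arm 1.77 m, τ = 98.98 × 1.77 = 175.2 N·m counterclockwise.
Bucket of sand: 22.1 × 9.8 = 216.6 N down at 1.7 m → arm 2.32 m, τ = 216.6 × 2.32 = 502.5 N·m counterclockwise.
Net moment of known loads = 969.8 N·m counterclockwise.
An unknown mass m at 6.46 m has arm 2.44 m; its moment is m·g·2.44 clockwise.
Setting net torque to zero: m × 9.8 × 2.44 = 969.8 → m = 969.8 / (9.8 × 2.44) = 40.6 kg.

m ≈ 40.6 kg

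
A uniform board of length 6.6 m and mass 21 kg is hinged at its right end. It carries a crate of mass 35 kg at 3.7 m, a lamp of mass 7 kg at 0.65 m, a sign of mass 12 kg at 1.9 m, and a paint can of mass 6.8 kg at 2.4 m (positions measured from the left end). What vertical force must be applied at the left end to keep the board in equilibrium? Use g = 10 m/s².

Take moments about the right end.
Beam weight: 21 × 10 = 210 N down at 3.3 m → arm 3.3 m, τ = 210 × 3.3 = 693 N·m counterclockwise.
Crate: 35 × 10 = 350 N down at 3.7 m → arm 2.9 m, τ = 350 × 2.9 = 1015 N·m counterclockwise.
Lamp: 7 × 10 = 70 N down at 0.65 m → arm 5.95 m, τ = 70 × 5.95 = 416.5 N·m counterclockwise.
Sign: 12 × 10 = 120 N down at 1.9 m → arm 4.7 m, τ = 120 × 4.7 = 564 N·m counterclockwise.
Paint can: 6.8 × 10 = 68 N down at 2.4 m → arm 4.2 m, τ = 68 × 4.2 = 285.6 N·m counterclockwise.
Net moment of the loads = 2974 N·m counterclockwise.
The upward force F acts at the left end, arm 6.6 m, giving F × 6.6 clockwise.
Στ = 0 ⇒ F × 6.6 = 2974 ⇒ F = 2974 / 6.6 = 451 N.

F ≈ 451 N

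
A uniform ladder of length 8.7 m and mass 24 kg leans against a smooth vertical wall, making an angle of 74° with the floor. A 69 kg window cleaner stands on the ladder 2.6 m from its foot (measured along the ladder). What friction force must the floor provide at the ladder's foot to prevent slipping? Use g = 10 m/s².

About the foot of the ladder:
Ladder weight 24×10 = 240 N acts at 4.35 m along the ladder; its horizontal arm is 4.35·cos74° = 1.199 m → τ = 287.8 N·m clockwise.
Window cleaner: 69×10 = 690 N at 2.6 m → arm 0.7167 m → τ = 494.5 N·m clockwise.
Wall normal N acts horizontally at the top; its moment arm is the height L sinθ = 8.7·sin74° = 8.363 m, counterclockwise.
Στ = 0 ⇒ N × 8.363 = 782.3 ⇒ N = 93.5 N.
ΣFx = 0: friction at the foot balances the wall's push, so f = N_wall = 93.5 N.

f ≈ 93.5 N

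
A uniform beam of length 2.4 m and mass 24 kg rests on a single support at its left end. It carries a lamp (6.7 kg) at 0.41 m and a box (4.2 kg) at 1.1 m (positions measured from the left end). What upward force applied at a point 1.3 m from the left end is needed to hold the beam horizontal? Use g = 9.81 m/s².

About the left end:
Beam weight: 24 × 9.81 = 235.4 N down at 1.2 m → arm 1.2 m, τ = 235.4 × 1.2 = 282.5 N·m clockwise.
Lamp: 6.7 × 9.81 = 65.73 N down at 0.41 m → arm 0.41 m, τ = 65.73 × 0.41 = 26.95 N·m clockwise.
Box: 4.2 × 9.81 = 41.2 N down at 1.1 m → arm 1.1 m, τ = 41.2 × 1.1 = 45.32 N·m clockwise.
Net moment of the loads = 354.8 N·m clockwise.
The upward force F acts at a point 1.3 m from the left end, arm 1.3 m, giving F × 1.3 counterclockwise.
Στ = 0 ⇒ F × 1.3 = 354.8 ⇒ F = 354.8 / 1.3 = 273 N.

F ≈ 273 N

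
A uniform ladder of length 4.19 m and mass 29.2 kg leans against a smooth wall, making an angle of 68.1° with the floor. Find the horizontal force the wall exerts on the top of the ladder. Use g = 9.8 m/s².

N_wall ≈ 57.5 N

Taking torques about the foot of the ladder:
Ladder weight 29.2×9.8 = 286.2 N acts at 2.095 m along the ladder; its horizontal arm is 2.095·cos68.1° = 0.7814 m → τ = 223.6 N·m clockwise.
Wall normal N acts horizontally at the top; its moment arm is the height L sinθ = 4.19·sin68.1° = 3.888 m, counterclockwise.
For rotational equilibrium, N × 3.888 = 223.6, so N = 57.5 N.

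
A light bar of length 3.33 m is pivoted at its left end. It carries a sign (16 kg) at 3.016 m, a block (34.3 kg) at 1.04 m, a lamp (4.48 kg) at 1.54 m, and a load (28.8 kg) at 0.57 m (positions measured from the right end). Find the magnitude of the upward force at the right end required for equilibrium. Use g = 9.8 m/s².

About the left end:
Sign: 16 × 9.8 = 156.8 N down at 3.016 m → arm 0.314 m, τ = 156.8 × 0.314 = 49.24 N·m clockwise.
Block: 34.3 × 9.8 = 336.1 N down at 1.04 m → arm 2.29 m, τ = 336.1 × 2.29 = 769.7 N·m clockwise.
Lamp: 4.48 × 9.8 = 43.9 N down at 1.54 m → arm 1.79 m, τ = 43.9 × 1.79 = 78.58 N·m clockwise.
Load: 28.8 × 9.8 = 282.2 N down at 0.57 m → arm 2.76 m, τ = 282.2 × 2.76 = 778.9 N·m clockwise.
Net moment of the loads = 1676 N·m clockwise.
The upward force F acts at the right end, arm 3.33 m, giving F × 3.33 counterclockwise.
Balancing moments: F × 3.33 = 1676, giving F = 1676 / 3.33 = 503 N.

F ≈ 503 N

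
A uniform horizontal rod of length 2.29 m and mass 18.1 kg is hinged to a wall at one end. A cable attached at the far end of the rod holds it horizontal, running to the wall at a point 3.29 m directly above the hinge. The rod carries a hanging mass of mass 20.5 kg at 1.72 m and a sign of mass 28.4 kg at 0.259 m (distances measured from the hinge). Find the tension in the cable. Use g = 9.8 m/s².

T ≈ 330 N

Taking torques about the hinge:
Beam weight: 18.1 × 9.8 = 177.4 N down at 1.145 m → arm 1.145 m, τ = 177.4 × 1.145 = 203.1 N·m clockwise.
Hanging mass: 20.5 × 9.8 = 200.9 N down at 1.72 m → arm 1.72 m, τ = 200.9 × 1.72 = 345.5 N·m clockwise.
Sign: 28.4 × 9.8 = 278.3 N down at 0.259 m → arm 0.259 m, τ = 278.3 × 0.259 = 72.08 N·m clockwise.
Total clockwise load moment = 620.7 N·m.
The cable tension T acts at 2.29 m; only its component perpendicular to the rod, T sinθ, produces torque. sinθ = h/√(h²+d²) = 3.29/√(3.29²+2.29²) = 0.8208.
Στ = 0 ⇒ T × 2.29 × 0.8208 = 620.7 ⇒ T = 620.7 / 1.88 = 330 N.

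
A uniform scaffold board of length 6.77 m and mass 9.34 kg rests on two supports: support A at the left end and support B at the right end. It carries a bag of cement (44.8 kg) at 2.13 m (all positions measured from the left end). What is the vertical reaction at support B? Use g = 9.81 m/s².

R_B ≈ 184 N

Choose support A as the axis so its reaction then has zero moment arm.
Beam weight: 9.34 × 9.81 = 91.63 N down at 3.385 m → arm 3.385 m, τ = 91.63 × 3.385 = 310.2 N·m clockwise.
Bag of cement: 44.8 × 9.81 = 439.5 N down at 2.13 m → arm 2.13 m, τ = 439.5 × 2.13 = 936.1 N·m clockwise.
Net load moment about support A = 1246 N·m clockwise.
Reaction R at support B is upward at 6.77 m, arm 6.77 m → moment R × 6.77 counterclockwise.
Setting net torque to zero: R × 6.77 = 1246 → R = 184 N.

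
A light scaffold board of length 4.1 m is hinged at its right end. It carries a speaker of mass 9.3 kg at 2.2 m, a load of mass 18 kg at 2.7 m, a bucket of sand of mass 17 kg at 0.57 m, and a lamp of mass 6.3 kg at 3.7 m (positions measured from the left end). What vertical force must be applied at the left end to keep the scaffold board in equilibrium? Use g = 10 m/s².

F ≈ 257 N

Choose the right end as the axis so the unknown pivot reaction has zero arm there.
Speaker: 9.3 × 10 = 93 N down at 2.2 m → arm 1.9 m, τ = 93 × 1.9 = 176.7 N·m counterclockwise.
Load: 18 × 10 = 180 N down at 2.7 m → arm 1.4 m, τ = 180 × 1.4 = 252 N·m counterclockwise.
Bucket of sand: 17 × 10 = 170 N down at 0.57 m → arm 3.53 m, τ = 170 × 3.53 = 600.1 N·m counterclockwise.
Lamp: 6.3 × 10 = 63 N down at 3.7 m → arm 0.4 m, τ = 63 × 0.4 = 25.2 N·m counterclockwise.
Net moment of the loads = 1054 N·m counterclockwise.
The upward force F acts at the left end, arm 4.1 m, giving F × 4.1 clockwise.
Setting net torque to zero: F × 4.1 = 1054 → F = 1054 / 4.1 = 257 N.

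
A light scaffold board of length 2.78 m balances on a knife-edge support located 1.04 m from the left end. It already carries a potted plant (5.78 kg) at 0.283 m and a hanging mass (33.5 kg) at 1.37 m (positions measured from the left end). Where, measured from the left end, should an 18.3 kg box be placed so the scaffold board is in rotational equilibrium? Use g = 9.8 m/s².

Take moments about the knife-edge support (at 1.04 m from the left end).
Potted plant: 5.78 × 9.8 = 56.64 N down at 0.283 m → arm 0.757 m, τ = 56.64 × 0.757 = 42.88 N·m counterclockwise.
Hanging mass: 33.5 × 9.8 = 328.3 N down at 1.37 m → arm 0.33 m, τ = 328.3 × 0.33 = 108.3 N·m clockwise.
Net moment of existing loads = 65.42 N·m clockwise.
The box weighs 18.3 × 9.8 = 179.3 N and must supply an equal counterclockwise moment, so its lever arm about the knife-edge support is 65.42 / 179.3 = 0.365 m.
That puts it at 1.04 − 0.365 = 0.675 m from the left end.

x ≈ 0.675 m from the left end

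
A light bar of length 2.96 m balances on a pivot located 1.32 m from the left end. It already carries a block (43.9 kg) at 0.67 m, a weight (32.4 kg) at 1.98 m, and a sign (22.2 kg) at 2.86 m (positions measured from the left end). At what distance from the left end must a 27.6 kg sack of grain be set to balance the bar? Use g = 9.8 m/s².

x ≈ 0.34 m from the left end

Take moments about the pivot (at 1.32 m from the left end).
Block: 43.9 × 9.8 = 430.2 N down at 0.67 m → arm 0.65 m, τ = 430.2 × 0.65 = 279.6 N·m counterclockwise.
Weight: 32.4 × 9.8 = 317.5 N down at 1.98 m → arm 0.66 m, τ = 317.5 × 0.66 = 209.6 N·m clockwise.
Sign: 22.2 × 9.8 = 217.6 N down at 2.86 m → arm 1.54 m, τ = 217.6 × 1.54 = 335.1 N·m clockwise.
Net moment of existing loads = 265.1 N·m clockwise.
The sack of grain weighs 27.6 × 9.8 = 270.5 N and must supply an equal counterclockwise moment, so its lever arm about the pivot is 265.1 / 270.5 = 0.98 m.
That puts it at 1.32 − 0.98 = 0.34 m from the left end.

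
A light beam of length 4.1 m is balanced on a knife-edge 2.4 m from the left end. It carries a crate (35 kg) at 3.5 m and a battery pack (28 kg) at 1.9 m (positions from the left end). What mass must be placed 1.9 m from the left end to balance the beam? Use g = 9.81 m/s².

m ≈ 49 kg

Sum moments about the knife-edge (at 2.4 m from the left end) (the support reaction has zero arm there).
Crate: 35 × 9.81 = 343.4 N down at 3.5 m → arm 1.1 m, τ = 343.4 × 1.1 = 377.7 N·m clockwise.
Battery pack: 28 × 9.81 = 274.7 N down at 1.9 m → arm 0.5 m, τ = 274.7 × 0.5 = 137.3 N·m counterclockwise.
Net moment of known loads = 240.4 N·m clockwise.
An unknown mass m at 1.9 m has arm 0.5 m; its moment is m·g·0.5 counterclockwise.
Στ = 0 ⇒ m × 9.81 × 0.5 = 240.4 ⇒ m = 240.4 / (9.81 × 0.5) = 49 kg.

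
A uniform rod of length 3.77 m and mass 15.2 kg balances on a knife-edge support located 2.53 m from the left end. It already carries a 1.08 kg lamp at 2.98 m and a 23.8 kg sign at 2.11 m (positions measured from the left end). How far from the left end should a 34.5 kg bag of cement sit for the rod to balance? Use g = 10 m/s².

x ≈ 3.09 m from the left end

Sum moments about the knife-edge support (at 2.53 m from the left end) (the support reaction has zero arm there).
Beam weight: 15.2 × 10 = 152 N down at 1.885 m → arm 0.645 m, τ = 152 × 0.645 = 98.04 N·m counterclockwise.
Lamp: 1.08 × 10 = 10.8 N down at 2.98 m → arm 0.45 m, τ = 10.8 × 0.45 = 4.86 N·m clockwise.
Sign: 23.8 × 10 = 238 N down at 2.11 m → arm 0.42 m, τ = 238 × 0.42 = 99.96 N·m counterclockwise.
Net moment of existing loads = 193.1 N·m counterclockwise.
The bag of cement weighs 34.5 × 10 = 345 N and must supply an equal clockwise moment, so its lever arm about the knife-edge support is 193.1 / 345 = 0.56 m.
That puts it at 2.53 + 0.56 = 3.09 m from the left end.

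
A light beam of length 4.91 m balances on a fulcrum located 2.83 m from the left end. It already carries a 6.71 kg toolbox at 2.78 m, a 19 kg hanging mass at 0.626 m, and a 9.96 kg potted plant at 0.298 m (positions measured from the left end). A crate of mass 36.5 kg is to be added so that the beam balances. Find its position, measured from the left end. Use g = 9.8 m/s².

x ≈ 4.68 m from the left end

Take moments about the fulcrum (at 2.83 m from the left end).
Toolbox: 6.71 × 9.8 = 65.76 N down at 2.78 m → arm 0.05 m, τ = 65.76 × 0.05 = 3.288 N·m counterclockwise.
Hanging mass: 19 × 9.8 = 186.2 N down at 0.626 m → arm 2.204 m, τ = 186.2 × 2.204 = 410.4 N·m counterclockwise.
Potted plant: 9.96 × 9.8 = 97.61 N down at 0.298 m → arm 2.532 m, τ = 97.61 × 2.532 = 247.1 N·m counterclockwise.
Net moment of existing loads = 660.8 N·m counterclockwise.
The crate weighs 36.5 × 9.8 = 357.7 N and must supply an equal clockwise moment, so its lever arm about the fulcrum is 660.8 / 357.7 = 1.85 m.
That puts it at 2.83 + 1.85 = 4.68 m from the left end.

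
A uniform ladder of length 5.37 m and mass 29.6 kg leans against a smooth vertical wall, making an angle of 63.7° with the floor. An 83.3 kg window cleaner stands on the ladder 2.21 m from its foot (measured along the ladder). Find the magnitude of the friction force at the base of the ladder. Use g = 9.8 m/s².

f ≈ 238 N

Choose the foot of the ladder as the axis so the floor normal and friction both act there and drop out.
Ladder weight 29.6×9.8 = 290.1 N acts at 2.685 m along the ladder; its horizontal arm is 2.685·cos63.7° = 1.19 m → τ = 345.2 N·m clockwise.
Window cleaner: 83.3×9.8 = 816.3 N at 2.21 m → arm 0.9792 m → τ = 799.3 N·m clockwise.
Wall normal N acts horizontally at the top; its moment arm is the height L sinθ = 5.37·sin63.7° = 4.814 m, counterclockwise.
For rotational equilibrium, N × 4.814 = 1144, so N = 238 N.
ΣFx = 0: friction at the foot balances the wall's push, so f = N_wall = 238 N.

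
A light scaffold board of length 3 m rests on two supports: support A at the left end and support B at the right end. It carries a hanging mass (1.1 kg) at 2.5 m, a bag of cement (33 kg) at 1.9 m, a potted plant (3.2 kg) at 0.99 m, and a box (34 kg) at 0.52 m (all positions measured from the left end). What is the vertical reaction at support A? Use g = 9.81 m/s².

R_A ≈ 417 N

Taking torques about support B:
Hanging mass: 1.1 × 9.81 = 10.79 N down at 2.5 m → arm 0.5 m, τ = 10.79 × 0.5 = 5.395 N·m counterclockwise.
Bag of cement: 33 × 9.81 = 323.7 N down at 1.9 m → arm 1.1 m, τ = 323.7 × 1.1 = 356.1 N·m counterclockwise.
Potted plant: 3.2 × 9.81 = 31.39 N down at 0.99 m → arm 2.01 m, τ = 31.39 × 2.01 = 63.09 N·m counterclockwise.
Box: 34 × 9.81 = 333.5 N down at 0.52 m → arm 2.48 m, τ = 333.5 × 2.48 = 827.1 N·m counterclockwise.
Net load moment about support B = 1252 N·m counterclockwise.
Reaction R at support A is upward at 0 m, arm 3 m → moment R × 3 clockwise.
Balancing moments: R × 3 = 1252, giving R = 417 N.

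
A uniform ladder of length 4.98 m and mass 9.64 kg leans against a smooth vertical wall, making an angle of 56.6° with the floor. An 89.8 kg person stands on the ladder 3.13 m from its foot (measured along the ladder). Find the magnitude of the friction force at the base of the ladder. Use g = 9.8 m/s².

f ≈ 396 N

Sum moments about the foot of the ladder (the floor normal and friction both act there and drop out).
Ladder weight 9.64×9.8 = 94.47 N acts at 2.49 m along the ladder; its horizontal arm is 2.49·cos56.6° = 1.371 m → τ = 129.5 N·m clockwise.
Person: 89.8×9.8 = 880 N at 3.13 m → arm 1.723 m → τ = 1516 N·m clockwise.
Wall normal N acts horizontally at the top; its moment arm is the height L sinθ = 4.98·sin56.6° = 4.158 m, counterclockwise.
Setting net torque to zero: N × 4.158 = 1646 → N = 396 N.
ΣFx = 0: friction at the foot balances the wall's push, so f = N_wall = 396 N.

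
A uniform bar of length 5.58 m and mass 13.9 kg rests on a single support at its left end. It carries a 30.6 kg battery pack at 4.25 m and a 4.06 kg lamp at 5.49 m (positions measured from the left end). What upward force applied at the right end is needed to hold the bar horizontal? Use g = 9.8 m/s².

F ≈ 336 N

Sum moments about the left end (the unknown pivot reaction has zero arm there).
Beam weight: 13.9 × 9.8 = 136.2 N down at 2.79 m → arm 2.79 m, τ = 136.2 × 2.79 = 380 N·m clockwise.
Battery pack: 30.6 × 9.8 = 299.9 N down at 4.25 m → arm 4.25 m, τ = 299.9 × 4.25 = 1275 N·m clockwise.
Lamp: 4.06 × 9.8 = 39.79 N down at 5.49 m → arm 5.49 m, τ = 39.79 × 5.49 = 218.4 N·m clockwise.
Net moment of the loads = 1873 N·m clockwise.
The upward force F acts at the right end, arm 5.58 m, giving F × 5.58 counterclockwise.
Setting net torque to zero: F × 5.58 = 1873 → F = 1873 / 5.58 = 336 N.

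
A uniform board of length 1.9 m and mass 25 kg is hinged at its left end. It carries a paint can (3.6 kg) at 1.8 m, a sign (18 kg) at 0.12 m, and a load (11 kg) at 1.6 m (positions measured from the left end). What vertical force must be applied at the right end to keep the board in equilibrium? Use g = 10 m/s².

F ≈ 263 N

Taking torques about the left end:
Beam weight: 25 × 10 = 250 N down at 0.95 m → arm 0.95 m, τ = 250 × 0.95 = 237.5 N·m clockwise.
Paint can: 3.6 × 10 = 36 N down at 1.8 m → arm 1.8 m, τ = 36 × 1.8 = 64.8 N·m clockwise.
Sign: 18 × 10 = 180 N down at 0.12 m → arm 0.12 m, τ = 180 × 0.12 = 21.6 N·m clockwise.
Load: 11 × 10 = 110 N down at 1.6 m → arm 1.6 m, τ = 110 × 1.6 = 176 N·m clockwise.
Net moment of the loads = 499.9 N·m clockwise.
The upward force F acts at the right end, arm 1.9 m, giving F × 1.9 counterclockwise.
For rotational equilibrium, F × 1.9 = 499.9, so F = 499.9 / 1.9 = 263 N.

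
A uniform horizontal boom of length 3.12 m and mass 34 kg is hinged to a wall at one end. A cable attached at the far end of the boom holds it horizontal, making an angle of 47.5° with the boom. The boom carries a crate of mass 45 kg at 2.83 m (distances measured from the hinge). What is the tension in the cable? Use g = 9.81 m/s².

Take moments about the hinge.
Beam weight: 34 × 9.81 = 333.5 N down at 1.56 m → arm 1.56 m, τ = 333.5 × 1.56 = 520.3 N·m clockwise.
Crate: 45 × 9.81 = 441.5 N down at 2.83 m → arm 2.83 m, τ = 441.5 × 2.83 = 1249 N·m clockwise.
Total clockwise load moment = 1769 N·m.
The cable tension T acts at 3.12 m; only its component perpendicular to the boom, T sinθ, produces torque. sin 47.5° = 0.7373.
For rotational equilibrium, T × 3.12 × 0.7373 = 1769, so T = 1769 / 2.3 = 769 N.

T ≈ 769 N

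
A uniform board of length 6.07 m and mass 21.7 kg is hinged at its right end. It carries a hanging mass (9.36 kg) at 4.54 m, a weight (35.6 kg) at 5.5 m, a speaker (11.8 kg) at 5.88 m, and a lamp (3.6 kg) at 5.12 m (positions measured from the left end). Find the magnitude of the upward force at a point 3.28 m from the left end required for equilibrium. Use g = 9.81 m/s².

Choose the right end as the axis so the unknown pivot reaction has zero arm there.
Beam weight: 21.7 × 9.81 = 212.9 N down at 3.035 m → arm 3.035 m, τ = 212.9 × 3.035 = 646.2 N·m counterclockwise.
Hanging mass: 9.36 × 9.81 = 91.82 N down at 4.54 m → arm 1.53 m, τ = 91.82 × 1.53 = 140.5 N·m counterclockwise.
Weight: 35.6 × 9.81 = 349.2 N down at 5.5 m → arm 0.57 m, τ = 349.2 × 0.57 = 199 N·m counterclockwise.
Speaker: 11.8 × 9.81 = 115.8 N down at 5.88 m → arm 0.19 m, τ = 115.8 × 0.19 = 22 N·m counterclockwise.
Lamp: 3.6 × 9.81 = 35.32 N down at 5.12 m → arm 0.95 m, τ = 35.32 × 0.95 = 33.55 N·m counterclockwise.
Net moment of the loads = 1041 N·m counterclockwise.
The upward force F acts at a point 3.28 m from the left end, arm 2.79 m, giving F × 2.79 clockwise.
Setting net torque to zero: F × 2.79 = 1041 → F = 1041 / 2.79 = 373 N.

F ≈ 373 N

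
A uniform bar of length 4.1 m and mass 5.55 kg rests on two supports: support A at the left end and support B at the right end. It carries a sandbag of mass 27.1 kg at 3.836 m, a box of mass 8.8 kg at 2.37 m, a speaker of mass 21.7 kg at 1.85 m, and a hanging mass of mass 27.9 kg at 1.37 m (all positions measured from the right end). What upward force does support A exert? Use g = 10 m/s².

R_A ≈ 523 N

About support B:
Beam weight: 5.55 × 10 = 55.5 N down at 2.05 m → arm 2.05 m, τ = 55.5 × 2.05 = 113.8 N·m counterclockwise.
Sandbag: 27.1 × 10 = 271 N down at 3.836 m → arm 3.836 m, τ = 271 × 3.836 = 1040 N·m counterclockwise.
Box: 8.8 × 10 = 88 N down at 2.37 m → arm 2.37 m, τ = 88 × 2.37 = 208.6 N·m counterclockwise.
Speaker: 21.7 × 10 = 217 N down at 1.85 m → arm 1.85 m, τ = 217 × 1.85 = 401.5 N·m counterclockwise.
Hanging mass: 27.9 × 10 = 279 N down at 1.37 m → arm 1.37 m, τ = 279 × 1.37 = 382.2 N·m counterclockwise.
Net load moment about support B = 2146 N·m counterclockwise.
Reaction R at support A is upward at 4.1 m, arm 4.1 m → moment R × 4.1 clockwise.
Setting net torque to zero: R × 4.1 = 2146 → R = 523 N.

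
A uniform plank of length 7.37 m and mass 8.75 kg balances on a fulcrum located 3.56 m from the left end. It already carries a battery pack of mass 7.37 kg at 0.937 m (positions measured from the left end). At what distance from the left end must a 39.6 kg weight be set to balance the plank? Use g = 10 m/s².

Sum moments about the fulcrum (at 3.56 m from the left end) (the support reaction has zero arm there).
Beam weight: 8.75 × 10 = 87.5 N down at 3.685 m → arm 0.125 m, τ = 87.5 × 0.125 = 10.94 N·m clockwise.
Battery pack: 7.37 × 10 = 73.7 N down at 0.937 m → arm 2.623 m, τ = 73.7 × 2.623 = 193.3 N·m counterclockwise.
Net moment of existing loads = 182.4 N·m counterclockwise.
The weight weighs 39.6 × 10 = 396 N and must supply an equal clockwise moment, so its lever arm about the fulcrum is 182.4 / 396 = 0.461 m.
That puts it at 3.56 + 0.461 = 4.02 m from the left end.

x ≈ 4.02 m from the left end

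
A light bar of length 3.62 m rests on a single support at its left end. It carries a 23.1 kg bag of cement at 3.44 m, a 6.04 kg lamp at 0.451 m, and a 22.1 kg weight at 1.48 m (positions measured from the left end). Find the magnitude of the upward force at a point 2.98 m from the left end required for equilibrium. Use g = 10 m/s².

Sum moments about the left end (the unknown pivot reaction has zero arm there).
Bag of cement: 23.1 × 10 = 231 N down at 3.44 m → arm 3.44 m, τ = 231 × 3.44 = 794.6 N·m clockwise.
Lamp: 6.04 × 10 = 60.4 N down at 0.451 m → arm 0.451 m, τ = 60.4 × 0.451 = 27.24 N·m clockwise.
Weight: 22.1 × 10 = 221 N down at 1.48 m → arm 1.48 m, τ = 221 × 1.48 = 327.1 N·m clockwise.
Net moment of the loads = 1149 N·m clockwise.
The upward force F acts at a point 2.98 m from the left end, arm 2.98 m, giving F × 2.98 counterclockwise.
For rotational equilibrium, F × 2.98 = 1149, so F = 1149 / 2.98 = 386 N.

F ≈ 386 N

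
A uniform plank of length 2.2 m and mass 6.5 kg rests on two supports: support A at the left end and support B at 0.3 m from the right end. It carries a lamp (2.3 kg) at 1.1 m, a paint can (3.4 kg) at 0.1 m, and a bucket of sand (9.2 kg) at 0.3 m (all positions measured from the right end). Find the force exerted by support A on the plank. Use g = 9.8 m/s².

About support B:
Beam weight: 6.5 × 9.8 = 63.7 N down at 1.1 m → arm 0.8 m, τ = 63.7 × 0.8 = 50.96 N·m counterclockwise.
Lamp: 2.3 × 9.8 = 22.54 N down at 1.1 m → arm 0.8 m, τ = 22.54 × 0.8 = 18.03 N·m counterclockwise.
Paint can: 3.4 × 9.8 = 33.32 N down at 0.1 m → arm 0.2 m, τ = 33.32 × 0.2 = 6.664 N·m clockwise.
Bucket of sand: acts at the support B, moment arm 0 → no torque.
Net load moment about support B = 62.33 N·m counterclockwise.
Reaction R at support A is upward at 2.2 m, arm 1.9 m → moment R × 1.9 clockwise.
Setting net torque to zero: R × 1.9 = 62.33 → R = 32.8 N.

R_A ≈ 32.8 N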